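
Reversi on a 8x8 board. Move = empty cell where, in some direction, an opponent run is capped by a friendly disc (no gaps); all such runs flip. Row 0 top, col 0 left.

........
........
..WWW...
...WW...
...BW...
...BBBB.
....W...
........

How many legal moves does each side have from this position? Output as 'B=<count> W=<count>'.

Answer: B=9 W=6

Derivation:
-- B to move --
(1,1): flips 3 -> legal
(1,2): no bracket -> illegal
(1,3): flips 2 -> legal
(1,4): flips 3 -> legal
(1,5): no bracket -> illegal
(2,1): no bracket -> illegal
(2,5): flips 1 -> legal
(3,1): no bracket -> illegal
(3,2): no bracket -> illegal
(3,5): flips 1 -> legal
(4,2): no bracket -> illegal
(4,5): flips 1 -> legal
(6,3): no bracket -> illegal
(6,5): no bracket -> illegal
(7,3): flips 1 -> legal
(7,4): flips 1 -> legal
(7,5): flips 1 -> legal
B mobility = 9
-- W to move --
(3,2): no bracket -> illegal
(4,2): flips 2 -> legal
(4,5): no bracket -> illegal
(4,6): flips 1 -> legal
(4,7): no bracket -> illegal
(5,2): flips 1 -> legal
(5,7): no bracket -> illegal
(6,2): flips 1 -> legal
(6,3): flips 2 -> legal
(6,5): no bracket -> illegal
(6,6): flips 1 -> legal
(6,7): no bracket -> illegal
W mobility = 6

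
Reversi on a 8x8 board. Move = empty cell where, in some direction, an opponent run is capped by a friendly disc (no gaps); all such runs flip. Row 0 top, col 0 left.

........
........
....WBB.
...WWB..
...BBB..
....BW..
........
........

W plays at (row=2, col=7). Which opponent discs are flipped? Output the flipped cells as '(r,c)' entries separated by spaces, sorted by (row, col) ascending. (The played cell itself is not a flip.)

Dir NW: first cell '.' (not opp) -> no flip
Dir N: first cell '.' (not opp) -> no flip
Dir NE: edge -> no flip
Dir W: opp run (2,6) (2,5) capped by W -> flip
Dir E: edge -> no flip
Dir SW: first cell '.' (not opp) -> no flip
Dir S: first cell '.' (not opp) -> no flip
Dir SE: edge -> no flip

Answer: (2,5) (2,6)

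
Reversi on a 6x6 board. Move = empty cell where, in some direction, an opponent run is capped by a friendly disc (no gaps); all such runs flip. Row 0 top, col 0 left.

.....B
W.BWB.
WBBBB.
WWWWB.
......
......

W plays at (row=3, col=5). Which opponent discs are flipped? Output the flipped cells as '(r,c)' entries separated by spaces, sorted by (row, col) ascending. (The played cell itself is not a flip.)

Answer: (2,4) (3,4)

Derivation:
Dir NW: opp run (2,4) capped by W -> flip
Dir N: first cell '.' (not opp) -> no flip
Dir NE: edge -> no flip
Dir W: opp run (3,4) capped by W -> flip
Dir E: edge -> no flip
Dir SW: first cell '.' (not opp) -> no flip
Dir S: first cell '.' (not opp) -> no flip
Dir SE: edge -> no flip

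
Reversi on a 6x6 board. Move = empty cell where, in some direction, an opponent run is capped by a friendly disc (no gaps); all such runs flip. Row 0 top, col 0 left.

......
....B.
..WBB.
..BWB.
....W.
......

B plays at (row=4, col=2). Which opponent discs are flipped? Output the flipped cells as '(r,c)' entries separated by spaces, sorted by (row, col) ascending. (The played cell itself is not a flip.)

Dir NW: first cell '.' (not opp) -> no flip
Dir N: first cell 'B' (not opp) -> no flip
Dir NE: opp run (3,3) capped by B -> flip
Dir W: first cell '.' (not opp) -> no flip
Dir E: first cell '.' (not opp) -> no flip
Dir SW: first cell '.' (not opp) -> no flip
Dir S: first cell '.' (not opp) -> no flip
Dir SE: first cell '.' (not opp) -> no flip

Answer: (3,3)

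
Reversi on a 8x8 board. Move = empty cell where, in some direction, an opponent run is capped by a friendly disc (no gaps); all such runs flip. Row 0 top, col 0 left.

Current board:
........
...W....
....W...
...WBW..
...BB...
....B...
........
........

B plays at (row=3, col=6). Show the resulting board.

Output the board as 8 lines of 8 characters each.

Answer: ........
...W....
....W...
...WBBB.
...BB...
....B...
........
........

Derivation:
Place B at (3,6); scan 8 dirs for brackets.
Dir NW: first cell '.' (not opp) -> no flip
Dir N: first cell '.' (not opp) -> no flip
Dir NE: first cell '.' (not opp) -> no flip
Dir W: opp run (3,5) capped by B -> flip
Dir E: first cell '.' (not opp) -> no flip
Dir SW: first cell '.' (not opp) -> no flip
Dir S: first cell '.' (not opp) -> no flip
Dir SE: first cell '.' (not opp) -> no flip
All flips: (3,5)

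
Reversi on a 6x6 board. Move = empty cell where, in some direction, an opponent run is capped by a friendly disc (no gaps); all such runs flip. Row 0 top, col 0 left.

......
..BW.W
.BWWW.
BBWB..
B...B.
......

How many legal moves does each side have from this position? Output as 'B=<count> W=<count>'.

Answer: B=8 W=9

Derivation:
-- B to move --
(0,2): no bracket -> illegal
(0,3): flips 2 -> legal
(0,4): flips 2 -> legal
(0,5): no bracket -> illegal
(1,1): flips 1 -> legal
(1,4): flips 1 -> legal
(2,5): flips 3 -> legal
(3,4): flips 1 -> legal
(3,5): no bracket -> illegal
(4,1): no bracket -> illegal
(4,2): flips 2 -> legal
(4,3): flips 1 -> legal
B mobility = 8
-- W to move --
(0,1): flips 1 -> legal
(0,2): flips 1 -> legal
(0,3): no bracket -> illegal
(1,0): flips 1 -> legal
(1,1): flips 1 -> legal
(2,0): flips 1 -> legal
(3,4): flips 1 -> legal
(3,5): no bracket -> illegal
(4,1): no bracket -> illegal
(4,2): flips 1 -> legal
(4,3): flips 1 -> legal
(4,5): no bracket -> illegal
(5,0): no bracket -> illegal
(5,1): no bracket -> illegal
(5,3): no bracket -> illegal
(5,4): no bracket -> illegal
(5,5): flips 2 -> legal
W mobility = 9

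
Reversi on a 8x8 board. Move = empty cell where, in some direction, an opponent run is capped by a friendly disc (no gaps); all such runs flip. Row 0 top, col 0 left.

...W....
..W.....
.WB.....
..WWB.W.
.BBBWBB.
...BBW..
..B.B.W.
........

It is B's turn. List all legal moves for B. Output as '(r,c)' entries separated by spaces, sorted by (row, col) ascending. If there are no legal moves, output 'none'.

Answer: (0,2) (1,0) (2,0) (2,3) (2,4) (2,6) (2,7) (3,1) (3,5) (5,6) (6,5) (7,7)

Derivation:
(0,1): no bracket -> illegal
(0,2): flips 1 -> legal
(0,4): no bracket -> illegal
(1,0): flips 2 -> legal
(1,1): no bracket -> illegal
(1,3): no bracket -> illegal
(1,4): no bracket -> illegal
(2,0): flips 1 -> legal
(2,3): flips 2 -> legal
(2,4): flips 1 -> legal
(2,5): no bracket -> illegal
(2,6): flips 1 -> legal
(2,7): flips 1 -> legal
(3,0): no bracket -> illegal
(3,1): flips 2 -> legal
(3,5): flips 1 -> legal
(3,7): no bracket -> illegal
(4,7): no bracket -> illegal
(5,6): flips 1 -> legal
(5,7): no bracket -> illegal
(6,5): flips 1 -> legal
(6,7): no bracket -> illegal
(7,5): no bracket -> illegal
(7,6): no bracket -> illegal
(7,7): flips 4 -> legal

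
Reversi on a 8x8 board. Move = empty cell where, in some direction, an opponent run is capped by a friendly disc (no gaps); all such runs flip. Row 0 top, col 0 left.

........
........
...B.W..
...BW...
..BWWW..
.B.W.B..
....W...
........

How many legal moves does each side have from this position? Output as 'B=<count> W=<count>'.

-- B to move --
(1,4): no bracket -> illegal
(1,5): no bracket -> illegal
(1,6): no bracket -> illegal
(2,4): no bracket -> illegal
(2,6): no bracket -> illegal
(3,2): no bracket -> illegal
(3,5): flips 2 -> legal
(3,6): no bracket -> illegal
(4,6): flips 3 -> legal
(5,2): no bracket -> illegal
(5,4): no bracket -> illegal
(5,6): flips 2 -> legal
(6,2): no bracket -> illegal
(6,3): flips 2 -> legal
(6,5): no bracket -> illegal
(7,3): flips 1 -> legal
(7,4): no bracket -> illegal
(7,5): flips 2 -> legal
B mobility = 6
-- W to move --
(1,2): flips 1 -> legal
(1,3): flips 2 -> legal
(1,4): no bracket -> illegal
(2,2): flips 1 -> legal
(2,4): no bracket -> illegal
(3,1): flips 1 -> legal
(3,2): flips 1 -> legal
(4,0): no bracket -> illegal
(4,1): flips 1 -> legal
(4,6): flips 1 -> legal
(5,0): no bracket -> illegal
(5,2): no bracket -> illegal
(5,4): no bracket -> illegal
(5,6): no bracket -> illegal
(6,0): no bracket -> illegal
(6,1): no bracket -> illegal
(6,2): no bracket -> illegal
(6,5): flips 1 -> legal
(6,6): flips 1 -> legal
W mobility = 9

Answer: B=6 W=9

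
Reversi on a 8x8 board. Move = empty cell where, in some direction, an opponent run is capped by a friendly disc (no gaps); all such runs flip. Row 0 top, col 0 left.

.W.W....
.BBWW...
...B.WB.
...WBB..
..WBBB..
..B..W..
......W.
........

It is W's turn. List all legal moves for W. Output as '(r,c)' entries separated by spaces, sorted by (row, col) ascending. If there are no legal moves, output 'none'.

Answer: (1,0) (2,1) (2,7) (3,2) (3,6) (4,6) (5,3) (5,6) (6,1) (6,2)

Derivation:
(0,0): no bracket -> illegal
(0,2): no bracket -> illegal
(1,0): flips 2 -> legal
(1,5): no bracket -> illegal
(1,6): no bracket -> illegal
(1,7): no bracket -> illegal
(2,0): no bracket -> illegal
(2,1): flips 2 -> legal
(2,2): no bracket -> illegal
(2,4): no bracket -> illegal
(2,7): flips 1 -> legal
(3,2): flips 1 -> legal
(3,6): flips 2 -> legal
(3,7): no bracket -> illegal
(4,1): no bracket -> illegal
(4,6): flips 3 -> legal
(5,1): no bracket -> illegal
(5,3): flips 1 -> legal
(5,4): no bracket -> illegal
(5,6): flips 4 -> legal
(6,1): flips 3 -> legal
(6,2): flips 1 -> legal
(6,3): no bracket -> illegal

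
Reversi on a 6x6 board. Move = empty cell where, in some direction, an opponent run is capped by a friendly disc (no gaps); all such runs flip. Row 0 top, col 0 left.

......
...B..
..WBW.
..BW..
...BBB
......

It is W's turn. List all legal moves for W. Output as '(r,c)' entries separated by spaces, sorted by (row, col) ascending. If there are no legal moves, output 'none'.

(0,2): flips 1 -> legal
(0,3): flips 2 -> legal
(0,4): flips 1 -> legal
(1,2): no bracket -> illegal
(1,4): no bracket -> illegal
(2,1): no bracket -> illegal
(3,1): flips 1 -> legal
(3,4): no bracket -> illegal
(3,5): no bracket -> illegal
(4,1): no bracket -> illegal
(4,2): flips 1 -> legal
(5,2): no bracket -> illegal
(5,3): flips 1 -> legal
(5,4): no bracket -> illegal
(5,5): flips 1 -> legal

Answer: (0,2) (0,3) (0,4) (3,1) (4,2) (5,3) (5,5)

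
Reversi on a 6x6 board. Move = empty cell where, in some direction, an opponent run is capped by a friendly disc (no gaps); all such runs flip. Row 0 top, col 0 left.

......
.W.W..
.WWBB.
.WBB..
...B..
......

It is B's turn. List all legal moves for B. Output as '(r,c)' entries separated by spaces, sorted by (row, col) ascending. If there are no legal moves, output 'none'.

(0,0): flips 2 -> legal
(0,1): no bracket -> illegal
(0,2): flips 1 -> legal
(0,3): flips 1 -> legal
(0,4): no bracket -> illegal
(1,0): flips 1 -> legal
(1,2): flips 1 -> legal
(1,4): no bracket -> illegal
(2,0): flips 2 -> legal
(3,0): flips 1 -> legal
(4,0): no bracket -> illegal
(4,1): no bracket -> illegal
(4,2): no bracket -> illegal

Answer: (0,0) (0,2) (0,3) (1,0) (1,2) (2,0) (3,0)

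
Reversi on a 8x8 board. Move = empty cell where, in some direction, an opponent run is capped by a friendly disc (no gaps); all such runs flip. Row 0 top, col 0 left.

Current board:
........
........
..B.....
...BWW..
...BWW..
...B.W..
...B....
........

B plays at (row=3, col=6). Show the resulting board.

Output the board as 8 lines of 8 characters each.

Place B at (3,6); scan 8 dirs for brackets.
Dir NW: first cell '.' (not opp) -> no flip
Dir N: first cell '.' (not opp) -> no flip
Dir NE: first cell '.' (not opp) -> no flip
Dir W: opp run (3,5) (3,4) capped by B -> flip
Dir E: first cell '.' (not opp) -> no flip
Dir SW: opp run (4,5), next='.' -> no flip
Dir S: first cell '.' (not opp) -> no flip
Dir SE: first cell '.' (not opp) -> no flip
All flips: (3,4) (3,5)

Answer: ........
........
..B.....
...BBBB.
...BWW..
...B.W..
...B....
........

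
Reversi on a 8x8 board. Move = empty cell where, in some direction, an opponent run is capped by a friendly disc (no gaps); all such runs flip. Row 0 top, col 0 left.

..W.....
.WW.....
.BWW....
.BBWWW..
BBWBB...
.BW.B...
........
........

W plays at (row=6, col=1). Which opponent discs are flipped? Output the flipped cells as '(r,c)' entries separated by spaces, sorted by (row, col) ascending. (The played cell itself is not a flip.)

Dir NW: first cell '.' (not opp) -> no flip
Dir N: opp run (5,1) (4,1) (3,1) (2,1) capped by W -> flip
Dir NE: first cell 'W' (not opp) -> no flip
Dir W: first cell '.' (not opp) -> no flip
Dir E: first cell '.' (not opp) -> no flip
Dir SW: first cell '.' (not opp) -> no flip
Dir S: first cell '.' (not opp) -> no flip
Dir SE: first cell '.' (not opp) -> no flip

Answer: (2,1) (3,1) (4,1) (5,1)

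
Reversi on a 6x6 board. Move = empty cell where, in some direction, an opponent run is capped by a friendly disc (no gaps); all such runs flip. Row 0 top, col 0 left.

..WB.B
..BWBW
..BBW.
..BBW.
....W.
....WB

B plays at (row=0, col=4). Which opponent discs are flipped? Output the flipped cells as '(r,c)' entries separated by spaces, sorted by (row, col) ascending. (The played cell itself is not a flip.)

Dir NW: edge -> no flip
Dir N: edge -> no flip
Dir NE: edge -> no flip
Dir W: first cell 'B' (not opp) -> no flip
Dir E: first cell 'B' (not opp) -> no flip
Dir SW: opp run (1,3) capped by B -> flip
Dir S: first cell 'B' (not opp) -> no flip
Dir SE: opp run (1,5), next=edge -> no flip

Answer: (1,3)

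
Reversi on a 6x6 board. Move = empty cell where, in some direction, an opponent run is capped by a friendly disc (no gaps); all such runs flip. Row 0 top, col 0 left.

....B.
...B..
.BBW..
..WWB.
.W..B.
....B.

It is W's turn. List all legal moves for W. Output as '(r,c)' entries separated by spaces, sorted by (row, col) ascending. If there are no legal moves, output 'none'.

Answer: (0,3) (1,0) (1,1) (1,2) (2,0) (3,5) (4,5) (5,5)

Derivation:
(0,2): no bracket -> illegal
(0,3): flips 1 -> legal
(0,5): no bracket -> illegal
(1,0): flips 1 -> legal
(1,1): flips 1 -> legal
(1,2): flips 1 -> legal
(1,4): no bracket -> illegal
(1,5): no bracket -> illegal
(2,0): flips 2 -> legal
(2,4): no bracket -> illegal
(2,5): no bracket -> illegal
(3,0): no bracket -> illegal
(3,1): no bracket -> illegal
(3,5): flips 1 -> legal
(4,3): no bracket -> illegal
(4,5): flips 1 -> legal
(5,3): no bracket -> illegal
(5,5): flips 1 -> legal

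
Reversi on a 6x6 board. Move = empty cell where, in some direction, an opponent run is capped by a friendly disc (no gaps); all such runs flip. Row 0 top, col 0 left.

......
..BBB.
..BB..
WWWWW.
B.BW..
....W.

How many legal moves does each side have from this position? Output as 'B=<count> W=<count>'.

-- B to move --
(2,0): flips 2 -> legal
(2,1): no bracket -> illegal
(2,4): flips 1 -> legal
(2,5): no bracket -> illegal
(3,5): no bracket -> illegal
(4,1): flips 1 -> legal
(4,4): flips 2 -> legal
(4,5): flips 1 -> legal
(5,2): no bracket -> illegal
(5,3): flips 2 -> legal
(5,5): no bracket -> illegal
B mobility = 6
-- W to move --
(0,1): flips 2 -> legal
(0,2): flips 2 -> legal
(0,3): flips 2 -> legal
(0,4): flips 2 -> legal
(0,5): flips 2 -> legal
(1,1): flips 1 -> legal
(1,5): no bracket -> illegal
(2,1): no bracket -> illegal
(2,4): no bracket -> illegal
(2,5): no bracket -> illegal
(4,1): flips 1 -> legal
(5,0): flips 1 -> legal
(5,1): flips 1 -> legal
(5,2): flips 1 -> legal
(5,3): flips 1 -> legal
W mobility = 11

Answer: B=6 W=11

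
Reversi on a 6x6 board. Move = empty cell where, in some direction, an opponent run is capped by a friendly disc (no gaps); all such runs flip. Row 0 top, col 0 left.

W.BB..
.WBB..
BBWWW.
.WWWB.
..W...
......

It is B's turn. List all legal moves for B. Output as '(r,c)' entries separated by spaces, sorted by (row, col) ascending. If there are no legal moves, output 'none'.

(0,1): flips 1 -> legal
(1,0): flips 1 -> legal
(1,4): flips 1 -> legal
(1,5): no bracket -> illegal
(2,5): flips 3 -> legal
(3,0): flips 3 -> legal
(3,5): flips 1 -> legal
(4,0): flips 2 -> legal
(4,1): flips 1 -> legal
(4,3): flips 3 -> legal
(4,4): no bracket -> illegal
(5,1): no bracket -> illegal
(5,2): flips 3 -> legal
(5,3): flips 2 -> legal

Answer: (0,1) (1,0) (1,4) (2,5) (3,0) (3,5) (4,0) (4,1) (4,3) (5,2) (5,3)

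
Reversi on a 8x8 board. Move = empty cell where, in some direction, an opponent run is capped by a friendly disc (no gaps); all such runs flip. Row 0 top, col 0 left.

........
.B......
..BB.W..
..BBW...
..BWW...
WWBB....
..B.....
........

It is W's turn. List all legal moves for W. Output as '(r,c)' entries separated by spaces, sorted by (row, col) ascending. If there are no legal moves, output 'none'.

(0,0): flips 3 -> legal
(0,1): no bracket -> illegal
(0,2): no bracket -> illegal
(1,0): no bracket -> illegal
(1,2): flips 1 -> legal
(1,3): flips 2 -> legal
(1,4): no bracket -> illegal
(2,0): no bracket -> illegal
(2,1): flips 1 -> legal
(2,4): flips 2 -> legal
(3,1): flips 2 -> legal
(4,1): flips 1 -> legal
(5,4): flips 2 -> legal
(6,1): flips 1 -> legal
(6,3): flips 1 -> legal
(6,4): no bracket -> illegal
(7,1): flips 2 -> legal
(7,2): no bracket -> illegal
(7,3): flips 1 -> legal

Answer: (0,0) (1,2) (1,3) (2,1) (2,4) (3,1) (4,1) (5,4) (6,1) (6,3) (7,1) (7,3)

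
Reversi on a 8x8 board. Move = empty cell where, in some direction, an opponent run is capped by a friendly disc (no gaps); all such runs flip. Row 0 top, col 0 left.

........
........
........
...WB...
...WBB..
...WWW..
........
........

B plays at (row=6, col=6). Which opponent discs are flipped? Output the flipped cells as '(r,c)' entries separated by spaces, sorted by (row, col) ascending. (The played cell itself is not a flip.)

Answer: (5,5)

Derivation:
Dir NW: opp run (5,5) capped by B -> flip
Dir N: first cell '.' (not opp) -> no flip
Dir NE: first cell '.' (not opp) -> no flip
Dir W: first cell '.' (not opp) -> no flip
Dir E: first cell '.' (not opp) -> no flip
Dir SW: first cell '.' (not opp) -> no flip
Dir S: first cell '.' (not opp) -> no flip
Dir SE: first cell '.' (not opp) -> no flip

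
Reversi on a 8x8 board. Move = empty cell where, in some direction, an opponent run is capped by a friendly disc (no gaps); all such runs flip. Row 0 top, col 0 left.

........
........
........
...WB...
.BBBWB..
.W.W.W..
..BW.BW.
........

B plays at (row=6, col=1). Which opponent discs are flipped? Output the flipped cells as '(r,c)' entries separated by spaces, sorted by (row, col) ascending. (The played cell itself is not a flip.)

Dir NW: first cell '.' (not opp) -> no flip
Dir N: opp run (5,1) capped by B -> flip
Dir NE: first cell '.' (not opp) -> no flip
Dir W: first cell '.' (not opp) -> no flip
Dir E: first cell 'B' (not opp) -> no flip
Dir SW: first cell '.' (not opp) -> no flip
Dir S: first cell '.' (not opp) -> no flip
Dir SE: first cell '.' (not opp) -> no flip

Answer: (5,1)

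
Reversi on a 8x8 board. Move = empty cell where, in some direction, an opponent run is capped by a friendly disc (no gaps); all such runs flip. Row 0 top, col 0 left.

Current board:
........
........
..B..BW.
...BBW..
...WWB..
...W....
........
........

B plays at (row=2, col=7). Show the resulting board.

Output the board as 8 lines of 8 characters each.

Answer: ........
........
..B..BBB
...BBW..
...WWB..
...W....
........
........

Derivation:
Place B at (2,7); scan 8 dirs for brackets.
Dir NW: first cell '.' (not opp) -> no flip
Dir N: first cell '.' (not opp) -> no flip
Dir NE: edge -> no flip
Dir W: opp run (2,6) capped by B -> flip
Dir E: edge -> no flip
Dir SW: first cell '.' (not opp) -> no flip
Dir S: first cell '.' (not opp) -> no flip
Dir SE: edge -> no flip
All flips: (2,6)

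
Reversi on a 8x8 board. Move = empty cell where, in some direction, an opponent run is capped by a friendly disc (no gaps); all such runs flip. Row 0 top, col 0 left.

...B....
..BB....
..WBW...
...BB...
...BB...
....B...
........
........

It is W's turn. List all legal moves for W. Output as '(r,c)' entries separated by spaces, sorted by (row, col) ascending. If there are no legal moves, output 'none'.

(0,1): no bracket -> illegal
(0,2): flips 2 -> legal
(0,4): flips 1 -> legal
(1,1): no bracket -> illegal
(1,4): no bracket -> illegal
(2,1): no bracket -> illegal
(2,5): no bracket -> illegal
(3,2): no bracket -> illegal
(3,5): no bracket -> illegal
(4,2): flips 1 -> legal
(4,5): no bracket -> illegal
(5,2): no bracket -> illegal
(5,3): no bracket -> illegal
(5,5): flips 2 -> legal
(6,3): no bracket -> illegal
(6,4): flips 3 -> legal
(6,5): no bracket -> illegal

Answer: (0,2) (0,4) (4,2) (5,5) (6,4)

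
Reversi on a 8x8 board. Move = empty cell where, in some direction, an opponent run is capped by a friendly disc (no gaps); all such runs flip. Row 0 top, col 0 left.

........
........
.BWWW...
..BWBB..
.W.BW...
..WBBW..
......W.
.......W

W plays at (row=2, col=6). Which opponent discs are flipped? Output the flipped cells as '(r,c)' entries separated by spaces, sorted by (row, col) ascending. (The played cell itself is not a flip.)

Answer: (3,5)

Derivation:
Dir NW: first cell '.' (not opp) -> no flip
Dir N: first cell '.' (not opp) -> no flip
Dir NE: first cell '.' (not opp) -> no flip
Dir W: first cell '.' (not opp) -> no flip
Dir E: first cell '.' (not opp) -> no flip
Dir SW: opp run (3,5) capped by W -> flip
Dir S: first cell '.' (not opp) -> no flip
Dir SE: first cell '.' (not opp) -> no flip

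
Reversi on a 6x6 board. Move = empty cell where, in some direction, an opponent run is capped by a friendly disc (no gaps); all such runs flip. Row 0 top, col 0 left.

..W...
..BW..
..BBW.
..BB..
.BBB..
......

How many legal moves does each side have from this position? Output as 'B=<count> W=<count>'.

Answer: B=5 W=6

Derivation:
-- B to move --
(0,1): no bracket -> illegal
(0,3): flips 1 -> legal
(0,4): flips 1 -> legal
(1,1): no bracket -> illegal
(1,4): flips 1 -> legal
(1,5): flips 1 -> legal
(2,5): flips 1 -> legal
(3,4): no bracket -> illegal
(3,5): no bracket -> illegal
B mobility = 5
-- W to move --
(0,1): no bracket -> illegal
(0,3): no bracket -> illegal
(1,1): flips 1 -> legal
(1,4): no bracket -> illegal
(2,1): flips 2 -> legal
(3,0): no bracket -> illegal
(3,1): flips 1 -> legal
(3,4): no bracket -> illegal
(4,0): no bracket -> illegal
(4,4): no bracket -> illegal
(5,0): no bracket -> illegal
(5,1): flips 2 -> legal
(5,2): flips 4 -> legal
(5,3): flips 3 -> legal
(5,4): no bracket -> illegal
W mobility = 6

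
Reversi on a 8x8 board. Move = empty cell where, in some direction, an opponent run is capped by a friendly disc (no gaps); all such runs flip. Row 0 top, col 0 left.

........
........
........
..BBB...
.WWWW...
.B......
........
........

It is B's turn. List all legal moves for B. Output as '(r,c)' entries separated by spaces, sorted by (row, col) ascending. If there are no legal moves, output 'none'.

Answer: (3,1) (5,0) (5,2) (5,3) (5,4) (5,5)

Derivation:
(3,0): no bracket -> illegal
(3,1): flips 1 -> legal
(3,5): no bracket -> illegal
(4,0): no bracket -> illegal
(4,5): no bracket -> illegal
(5,0): flips 1 -> legal
(5,2): flips 2 -> legal
(5,3): flips 1 -> legal
(5,4): flips 2 -> legal
(5,5): flips 1 -> legal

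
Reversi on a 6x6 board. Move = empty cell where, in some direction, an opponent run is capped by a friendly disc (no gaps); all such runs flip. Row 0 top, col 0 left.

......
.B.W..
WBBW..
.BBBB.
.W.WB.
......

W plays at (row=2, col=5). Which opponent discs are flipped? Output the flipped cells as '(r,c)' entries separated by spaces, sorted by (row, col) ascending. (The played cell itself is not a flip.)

Answer: (3,4)

Derivation:
Dir NW: first cell '.' (not opp) -> no flip
Dir N: first cell '.' (not opp) -> no flip
Dir NE: edge -> no flip
Dir W: first cell '.' (not opp) -> no flip
Dir E: edge -> no flip
Dir SW: opp run (3,4) capped by W -> flip
Dir S: first cell '.' (not opp) -> no flip
Dir SE: edge -> no flip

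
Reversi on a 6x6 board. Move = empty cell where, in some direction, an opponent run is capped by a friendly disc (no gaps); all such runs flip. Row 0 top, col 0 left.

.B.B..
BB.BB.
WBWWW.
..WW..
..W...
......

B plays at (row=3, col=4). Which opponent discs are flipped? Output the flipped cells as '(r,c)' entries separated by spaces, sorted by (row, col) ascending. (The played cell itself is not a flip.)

Answer: (2,4)

Derivation:
Dir NW: opp run (2,3), next='.' -> no flip
Dir N: opp run (2,4) capped by B -> flip
Dir NE: first cell '.' (not opp) -> no flip
Dir W: opp run (3,3) (3,2), next='.' -> no flip
Dir E: first cell '.' (not opp) -> no flip
Dir SW: first cell '.' (not opp) -> no flip
Dir S: first cell '.' (not opp) -> no flip
Dir SE: first cell '.' (not opp) -> no flip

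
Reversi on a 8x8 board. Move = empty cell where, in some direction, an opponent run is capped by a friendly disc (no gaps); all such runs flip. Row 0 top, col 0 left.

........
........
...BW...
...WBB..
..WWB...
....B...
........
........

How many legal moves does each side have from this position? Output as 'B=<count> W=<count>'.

Answer: B=8 W=9

Derivation:
-- B to move --
(1,3): flips 1 -> legal
(1,4): flips 1 -> legal
(1,5): no bracket -> illegal
(2,2): flips 1 -> legal
(2,5): flips 1 -> legal
(3,1): no bracket -> illegal
(3,2): flips 2 -> legal
(4,1): flips 2 -> legal
(5,1): no bracket -> illegal
(5,2): flips 1 -> legal
(5,3): flips 2 -> legal
B mobility = 8
-- W to move --
(1,2): no bracket -> illegal
(1,3): flips 1 -> legal
(1,4): no bracket -> illegal
(2,2): flips 1 -> legal
(2,5): flips 1 -> legal
(2,6): no bracket -> illegal
(3,2): no bracket -> illegal
(3,6): flips 2 -> legal
(4,5): flips 1 -> legal
(4,6): flips 1 -> legal
(5,3): no bracket -> illegal
(5,5): flips 1 -> legal
(6,3): no bracket -> illegal
(6,4): flips 3 -> legal
(6,5): flips 1 -> legal
W mobility = 9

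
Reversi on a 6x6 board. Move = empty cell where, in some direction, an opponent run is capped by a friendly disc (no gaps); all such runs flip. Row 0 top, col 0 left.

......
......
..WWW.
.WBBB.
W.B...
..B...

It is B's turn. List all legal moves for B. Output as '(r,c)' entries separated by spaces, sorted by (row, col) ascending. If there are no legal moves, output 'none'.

(1,1): flips 1 -> legal
(1,2): flips 2 -> legal
(1,3): flips 1 -> legal
(1,4): flips 2 -> legal
(1,5): flips 1 -> legal
(2,0): flips 1 -> legal
(2,1): no bracket -> illegal
(2,5): no bracket -> illegal
(3,0): flips 1 -> legal
(3,5): no bracket -> illegal
(4,1): no bracket -> illegal
(5,0): no bracket -> illegal
(5,1): no bracket -> illegal

Answer: (1,1) (1,2) (1,3) (1,4) (1,5) (2,0) (3,0)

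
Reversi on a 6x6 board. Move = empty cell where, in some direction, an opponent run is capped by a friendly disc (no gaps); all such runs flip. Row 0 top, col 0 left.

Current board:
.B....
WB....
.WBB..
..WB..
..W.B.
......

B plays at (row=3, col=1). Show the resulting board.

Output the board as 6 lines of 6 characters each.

Place B at (3,1); scan 8 dirs for brackets.
Dir NW: first cell '.' (not opp) -> no flip
Dir N: opp run (2,1) capped by B -> flip
Dir NE: first cell 'B' (not opp) -> no flip
Dir W: first cell '.' (not opp) -> no flip
Dir E: opp run (3,2) capped by B -> flip
Dir SW: first cell '.' (not opp) -> no flip
Dir S: first cell '.' (not opp) -> no flip
Dir SE: opp run (4,2), next='.' -> no flip
All flips: (2,1) (3,2)

Answer: .B....
WB....
.BBB..
.BBB..
..W.B.
......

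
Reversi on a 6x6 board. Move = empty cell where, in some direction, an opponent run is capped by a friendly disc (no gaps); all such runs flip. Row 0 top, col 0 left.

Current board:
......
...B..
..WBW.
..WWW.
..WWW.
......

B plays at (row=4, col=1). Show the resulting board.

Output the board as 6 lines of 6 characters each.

Answer: ......
...B..
..WBW.
..BWW.
.BWWW.
......

Derivation:
Place B at (4,1); scan 8 dirs for brackets.
Dir NW: first cell '.' (not opp) -> no flip
Dir N: first cell '.' (not opp) -> no flip
Dir NE: opp run (3,2) capped by B -> flip
Dir W: first cell '.' (not opp) -> no flip
Dir E: opp run (4,2) (4,3) (4,4), next='.' -> no flip
Dir SW: first cell '.' (not opp) -> no flip
Dir S: first cell '.' (not opp) -> no flip
Dir SE: first cell '.' (not opp) -> no flip
All flips: (3,2)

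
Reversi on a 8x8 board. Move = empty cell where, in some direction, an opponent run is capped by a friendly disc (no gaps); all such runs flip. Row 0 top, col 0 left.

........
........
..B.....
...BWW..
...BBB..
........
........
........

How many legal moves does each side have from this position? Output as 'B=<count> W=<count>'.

-- B to move --
(2,3): flips 1 -> legal
(2,4): flips 1 -> legal
(2,5): flips 2 -> legal
(2,6): flips 1 -> legal
(3,6): flips 2 -> legal
(4,6): no bracket -> illegal
B mobility = 5
-- W to move --
(1,1): no bracket -> illegal
(1,2): no bracket -> illegal
(1,3): no bracket -> illegal
(2,1): no bracket -> illegal
(2,3): no bracket -> illegal
(2,4): no bracket -> illegal
(3,1): no bracket -> illegal
(3,2): flips 1 -> legal
(3,6): no bracket -> illegal
(4,2): no bracket -> illegal
(4,6): no bracket -> illegal
(5,2): flips 1 -> legal
(5,3): flips 1 -> legal
(5,4): flips 1 -> legal
(5,5): flips 1 -> legal
(5,6): flips 1 -> legal
W mobility = 6

Answer: B=5 W=6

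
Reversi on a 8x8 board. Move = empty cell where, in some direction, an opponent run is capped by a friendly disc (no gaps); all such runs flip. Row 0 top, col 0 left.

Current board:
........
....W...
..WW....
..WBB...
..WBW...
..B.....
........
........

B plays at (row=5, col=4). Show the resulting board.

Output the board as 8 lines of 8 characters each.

Place B at (5,4); scan 8 dirs for brackets.
Dir NW: first cell 'B' (not opp) -> no flip
Dir N: opp run (4,4) capped by B -> flip
Dir NE: first cell '.' (not opp) -> no flip
Dir W: first cell '.' (not opp) -> no flip
Dir E: first cell '.' (not opp) -> no flip
Dir SW: first cell '.' (not opp) -> no flip
Dir S: first cell '.' (not opp) -> no flip
Dir SE: first cell '.' (not opp) -> no flip
All flips: (4,4)

Answer: ........
....W...
..WW....
..WBB...
..WBB...
..B.B...
........
........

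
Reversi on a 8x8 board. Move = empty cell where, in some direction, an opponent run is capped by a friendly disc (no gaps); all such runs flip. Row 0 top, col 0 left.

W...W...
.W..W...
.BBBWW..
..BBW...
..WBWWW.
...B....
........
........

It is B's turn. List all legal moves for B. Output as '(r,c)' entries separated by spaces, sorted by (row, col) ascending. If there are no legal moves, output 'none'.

(0,1): flips 1 -> legal
(0,2): no bracket -> illegal
(0,3): no bracket -> illegal
(0,5): flips 1 -> legal
(1,0): no bracket -> illegal
(1,2): no bracket -> illegal
(1,3): no bracket -> illegal
(1,5): flips 1 -> legal
(1,6): flips 2 -> legal
(2,0): no bracket -> illegal
(2,6): flips 2 -> legal
(3,1): flips 1 -> legal
(3,5): flips 2 -> legal
(3,6): no bracket -> illegal
(3,7): no bracket -> illegal
(4,1): flips 1 -> legal
(4,7): flips 3 -> legal
(5,1): flips 1 -> legal
(5,2): flips 1 -> legal
(5,4): no bracket -> illegal
(5,5): flips 1 -> legal
(5,6): flips 2 -> legal
(5,7): no bracket -> illegal

Answer: (0,1) (0,5) (1,5) (1,6) (2,6) (3,1) (3,5) (4,1) (4,7) (5,1) (5,2) (5,5) (5,6)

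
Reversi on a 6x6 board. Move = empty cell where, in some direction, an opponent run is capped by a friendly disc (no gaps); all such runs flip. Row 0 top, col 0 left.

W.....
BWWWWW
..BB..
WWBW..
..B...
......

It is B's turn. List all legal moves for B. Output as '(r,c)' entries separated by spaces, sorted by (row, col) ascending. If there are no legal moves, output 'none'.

Answer: (0,1) (0,2) (0,3) (0,4) (0,5) (2,0) (2,4) (3,4) (4,0) (4,3) (4,4)

Derivation:
(0,1): flips 1 -> legal
(0,2): flips 1 -> legal
(0,3): flips 1 -> legal
(0,4): flips 1 -> legal
(0,5): flips 1 -> legal
(2,0): flips 1 -> legal
(2,1): no bracket -> illegal
(2,4): flips 1 -> legal
(2,5): no bracket -> illegal
(3,4): flips 1 -> legal
(4,0): flips 1 -> legal
(4,1): no bracket -> illegal
(4,3): flips 1 -> legal
(4,4): flips 1 -> legal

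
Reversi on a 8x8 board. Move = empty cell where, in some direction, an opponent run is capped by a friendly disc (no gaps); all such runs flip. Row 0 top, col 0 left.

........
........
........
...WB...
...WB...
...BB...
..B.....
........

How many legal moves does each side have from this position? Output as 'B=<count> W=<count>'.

-- B to move --
(2,2): flips 1 -> legal
(2,3): flips 2 -> legal
(2,4): no bracket -> illegal
(3,2): flips 2 -> legal
(4,2): flips 1 -> legal
(5,2): flips 1 -> legal
B mobility = 5
-- W to move --
(2,3): no bracket -> illegal
(2,4): no bracket -> illegal
(2,5): flips 1 -> legal
(3,5): flips 1 -> legal
(4,2): no bracket -> illegal
(4,5): flips 1 -> legal
(5,1): no bracket -> illegal
(5,2): no bracket -> illegal
(5,5): flips 1 -> legal
(6,1): no bracket -> illegal
(6,3): flips 1 -> legal
(6,4): no bracket -> illegal
(6,5): flips 1 -> legal
(7,1): no bracket -> illegal
(7,2): no bracket -> illegal
(7,3): no bracket -> illegal
W mobility = 6

Answer: B=5 W=6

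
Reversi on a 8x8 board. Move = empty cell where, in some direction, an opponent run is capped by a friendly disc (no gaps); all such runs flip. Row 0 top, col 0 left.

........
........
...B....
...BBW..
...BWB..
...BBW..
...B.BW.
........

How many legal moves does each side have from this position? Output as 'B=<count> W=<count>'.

-- B to move --
(2,4): no bracket -> illegal
(2,5): flips 1 -> legal
(2,6): flips 2 -> legal
(3,6): flips 1 -> legal
(4,6): no bracket -> illegal
(5,6): flips 1 -> legal
(5,7): no bracket -> illegal
(6,4): no bracket -> illegal
(6,7): flips 1 -> legal
(7,5): no bracket -> illegal
(7,6): no bracket -> illegal
(7,7): flips 3 -> legal
B mobility = 6
-- W to move --
(1,2): no bracket -> illegal
(1,3): no bracket -> illegal
(1,4): no bracket -> illegal
(2,2): flips 1 -> legal
(2,4): flips 1 -> legal
(2,5): no bracket -> illegal
(3,2): flips 2 -> legal
(3,6): no bracket -> illegal
(4,2): flips 1 -> legal
(4,6): flips 1 -> legal
(5,2): flips 2 -> legal
(5,6): no bracket -> illegal
(6,2): flips 1 -> legal
(6,4): flips 2 -> legal
(7,2): no bracket -> illegal
(7,3): no bracket -> illegal
(7,4): no bracket -> illegal
(7,5): flips 1 -> legal
(7,6): no bracket -> illegal
W mobility = 9

Answer: B=6 W=9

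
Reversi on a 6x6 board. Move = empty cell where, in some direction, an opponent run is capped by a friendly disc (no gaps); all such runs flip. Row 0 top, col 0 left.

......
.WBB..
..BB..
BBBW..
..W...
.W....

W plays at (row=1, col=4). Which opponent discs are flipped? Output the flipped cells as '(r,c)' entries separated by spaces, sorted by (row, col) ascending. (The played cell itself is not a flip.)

Dir NW: first cell '.' (not opp) -> no flip
Dir N: first cell '.' (not opp) -> no flip
Dir NE: first cell '.' (not opp) -> no flip
Dir W: opp run (1,3) (1,2) capped by W -> flip
Dir E: first cell '.' (not opp) -> no flip
Dir SW: opp run (2,3) (3,2), next='.' -> no flip
Dir S: first cell '.' (not opp) -> no flip
Dir SE: first cell '.' (not opp) -> no flip

Answer: (1,2) (1,3)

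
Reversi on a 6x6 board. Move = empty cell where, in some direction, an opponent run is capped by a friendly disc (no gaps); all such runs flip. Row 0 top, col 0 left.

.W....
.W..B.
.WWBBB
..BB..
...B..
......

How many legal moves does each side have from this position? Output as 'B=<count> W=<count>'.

-- B to move --
(0,0): flips 2 -> legal
(0,2): no bracket -> illegal
(1,0): flips 1 -> legal
(1,2): flips 1 -> legal
(1,3): no bracket -> illegal
(2,0): flips 2 -> legal
(3,0): no bracket -> illegal
(3,1): no bracket -> illegal
B mobility = 4
-- W to move --
(0,3): no bracket -> illegal
(0,4): no bracket -> illegal
(0,5): no bracket -> illegal
(1,2): no bracket -> illegal
(1,3): no bracket -> illegal
(1,5): no bracket -> illegal
(3,1): no bracket -> illegal
(3,4): no bracket -> illegal
(3,5): no bracket -> illegal
(4,1): no bracket -> illegal
(4,2): flips 1 -> legal
(4,4): flips 1 -> legal
(5,2): no bracket -> illegal
(5,3): no bracket -> illegal
(5,4): flips 2 -> legal
W mobility = 3

Answer: B=4 W=3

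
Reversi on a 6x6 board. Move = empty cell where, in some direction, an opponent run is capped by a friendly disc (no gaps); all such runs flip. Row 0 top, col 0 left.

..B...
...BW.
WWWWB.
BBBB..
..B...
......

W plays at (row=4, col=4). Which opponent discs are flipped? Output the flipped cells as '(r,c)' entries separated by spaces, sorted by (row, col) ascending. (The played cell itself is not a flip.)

Dir NW: opp run (3,3) capped by W -> flip
Dir N: first cell '.' (not opp) -> no flip
Dir NE: first cell '.' (not opp) -> no flip
Dir W: first cell '.' (not opp) -> no flip
Dir E: first cell '.' (not opp) -> no flip
Dir SW: first cell '.' (not opp) -> no flip
Dir S: first cell '.' (not opp) -> no flip
Dir SE: first cell '.' (not opp) -> no flip

Answer: (3,3)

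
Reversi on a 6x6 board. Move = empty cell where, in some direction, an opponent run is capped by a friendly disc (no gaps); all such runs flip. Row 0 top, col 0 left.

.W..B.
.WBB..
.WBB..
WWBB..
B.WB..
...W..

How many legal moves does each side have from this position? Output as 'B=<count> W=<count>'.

-- B to move --
(0,0): flips 1 -> legal
(0,2): no bracket -> illegal
(1,0): flips 2 -> legal
(2,0): flips 2 -> legal
(4,1): flips 1 -> legal
(4,4): no bracket -> illegal
(5,1): flips 1 -> legal
(5,2): flips 1 -> legal
(5,4): no bracket -> illegal
B mobility = 6
-- W to move --
(0,2): flips 3 -> legal
(0,3): flips 5 -> legal
(0,5): no bracket -> illegal
(1,4): flips 2 -> legal
(1,5): no bracket -> illegal
(2,4): flips 3 -> legal
(3,4): flips 4 -> legal
(4,1): no bracket -> illegal
(4,4): flips 3 -> legal
(5,0): flips 1 -> legal
(5,1): no bracket -> illegal
(5,2): no bracket -> illegal
(5,4): flips 2 -> legal
W mobility = 8

Answer: B=6 W=8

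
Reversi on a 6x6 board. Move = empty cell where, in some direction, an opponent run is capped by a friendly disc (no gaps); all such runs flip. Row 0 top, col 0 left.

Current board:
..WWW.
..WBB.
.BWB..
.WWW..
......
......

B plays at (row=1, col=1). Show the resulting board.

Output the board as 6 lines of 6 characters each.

Answer: ..WWW.
.BBBB.
.BWB..
.WWW..
......
......

Derivation:
Place B at (1,1); scan 8 dirs for brackets.
Dir NW: first cell '.' (not opp) -> no flip
Dir N: first cell '.' (not opp) -> no flip
Dir NE: opp run (0,2), next=edge -> no flip
Dir W: first cell '.' (not opp) -> no flip
Dir E: opp run (1,2) capped by B -> flip
Dir SW: first cell '.' (not opp) -> no flip
Dir S: first cell 'B' (not opp) -> no flip
Dir SE: opp run (2,2) (3,3), next='.' -> no flip
All flips: (1,2)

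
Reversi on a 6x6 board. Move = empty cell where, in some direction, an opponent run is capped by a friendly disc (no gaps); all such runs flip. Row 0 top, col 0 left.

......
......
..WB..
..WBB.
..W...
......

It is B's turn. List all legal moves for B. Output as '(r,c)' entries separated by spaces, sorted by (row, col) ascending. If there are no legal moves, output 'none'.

Answer: (1,1) (2,1) (3,1) (4,1) (5,1)

Derivation:
(1,1): flips 1 -> legal
(1,2): no bracket -> illegal
(1,3): no bracket -> illegal
(2,1): flips 1 -> legal
(3,1): flips 1 -> legal
(4,1): flips 1 -> legal
(4,3): no bracket -> illegal
(5,1): flips 1 -> legal
(5,2): no bracket -> illegal
(5,3): no bracket -> illegal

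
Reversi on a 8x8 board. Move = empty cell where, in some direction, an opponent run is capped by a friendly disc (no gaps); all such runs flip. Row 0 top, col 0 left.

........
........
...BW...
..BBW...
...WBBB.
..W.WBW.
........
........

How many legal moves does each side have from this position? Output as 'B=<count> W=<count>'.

Answer: B=12 W=8

Derivation:
-- B to move --
(1,3): no bracket -> illegal
(1,4): flips 2 -> legal
(1,5): flips 1 -> legal
(2,5): flips 1 -> legal
(3,5): flips 1 -> legal
(4,1): no bracket -> illegal
(4,2): flips 1 -> legal
(4,7): no bracket -> illegal
(5,1): no bracket -> illegal
(5,3): flips 2 -> legal
(5,7): flips 1 -> legal
(6,1): no bracket -> illegal
(6,2): no bracket -> illegal
(6,3): flips 1 -> legal
(6,4): flips 1 -> legal
(6,5): flips 2 -> legal
(6,6): flips 1 -> legal
(6,7): flips 1 -> legal
B mobility = 12
-- W to move --
(1,2): flips 1 -> legal
(1,3): flips 2 -> legal
(1,4): no bracket -> illegal
(2,1): flips 1 -> legal
(2,2): flips 1 -> legal
(3,1): flips 2 -> legal
(3,5): no bracket -> illegal
(3,6): flips 2 -> legal
(3,7): no bracket -> illegal
(4,1): no bracket -> illegal
(4,2): flips 1 -> legal
(4,7): flips 3 -> legal
(5,3): no bracket -> illegal
(5,7): no bracket -> illegal
(6,4): no bracket -> illegal
(6,5): no bracket -> illegal
(6,6): no bracket -> illegal
W mobility = 8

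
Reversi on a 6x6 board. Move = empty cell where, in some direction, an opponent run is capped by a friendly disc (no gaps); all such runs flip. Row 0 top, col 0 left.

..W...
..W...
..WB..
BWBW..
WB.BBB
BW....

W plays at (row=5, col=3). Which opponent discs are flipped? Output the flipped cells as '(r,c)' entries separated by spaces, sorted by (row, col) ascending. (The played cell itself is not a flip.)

Answer: (4,3)

Derivation:
Dir NW: first cell '.' (not opp) -> no flip
Dir N: opp run (4,3) capped by W -> flip
Dir NE: opp run (4,4), next='.' -> no flip
Dir W: first cell '.' (not opp) -> no flip
Dir E: first cell '.' (not opp) -> no flip
Dir SW: edge -> no flip
Dir S: edge -> no flip
Dir SE: edge -> no flip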